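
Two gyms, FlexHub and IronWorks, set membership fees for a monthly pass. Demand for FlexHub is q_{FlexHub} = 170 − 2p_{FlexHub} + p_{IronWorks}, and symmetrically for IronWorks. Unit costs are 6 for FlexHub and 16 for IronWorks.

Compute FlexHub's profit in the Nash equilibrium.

FlexHub's profit: π = (p_{FlexHub} − 6)(170 − 2p_{FlexHub} + p_{IronWorks}).
∂π/∂p_{FlexHub} = 182 − 4p_{FlexHub} + p_{IronWorks} = 0 ⇒ p_{FlexHub} = 45.5 + 0.25p_{IronWorks}.
Similarly p_{IronWorks} = 50.5 + 0.25p_{FlexHub}.
Plugging p_{IronWorks} into FlexHub's best response: p_{FlexHub} = 45.5 + 0.25(50.5 + 0.25p_{FlexHub}) ⇒ 0.9375p_{FlexHub} = 58.125, so p_{FlexHub} = 62.
Then p_{IronWorks} = 50.5 + 0.25·62 = 66.
q_{FlexHub} = 170 − 2·62 + 66 = 112.
Profit = (62 − 6)·112 = 6272.

6272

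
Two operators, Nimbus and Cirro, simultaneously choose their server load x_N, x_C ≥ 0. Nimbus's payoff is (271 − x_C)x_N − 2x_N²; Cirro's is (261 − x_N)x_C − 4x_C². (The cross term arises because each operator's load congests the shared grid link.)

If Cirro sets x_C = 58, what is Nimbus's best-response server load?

Expanding Nimbus's payoff: 271x_N − x_Cx_N − 2x_N².
∂π/∂x_N = 271 − x_C − 4x_N = 0, so x_N = 67.75 − 0.25x_C.
At x_C = 58: x_N = 67.75 − 0.25·58 = 53.25.

53.25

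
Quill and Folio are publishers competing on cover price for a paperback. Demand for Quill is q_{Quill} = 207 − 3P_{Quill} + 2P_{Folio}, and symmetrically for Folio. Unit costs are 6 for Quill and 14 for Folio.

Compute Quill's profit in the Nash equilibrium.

Quill's profit: π = (P_{Quill} − 6)(207 − 3P_{Quill} + 2P_{Folio}).
∂π/∂P_{Quill} = 225 − 6P_{Quill} + 2P_{Folio} = 0 ⇒ P_{Quill} = 37.5 + (1/3)P_{Folio}.
Similarly P_{Folio} = 41.5 + (1/3)P_{Quill}.
Solving the two reaction functions simultaneously: (1 − (1/3)(1/3))P_{Quill} = 37.5 + (1/3)·41.5, so (8/9)P_{Quill} = 154/3 and P_{Quill} = 57.75.
Then P_{Folio} = 41.5 + (1/3)·57.75 = 60.75.
q_{Quill} = 207 − 3·57.75 + 2·60.75 = 155.25.
Profit = (57.75 − 6)·155.25 = 8034.1875.

8034.1875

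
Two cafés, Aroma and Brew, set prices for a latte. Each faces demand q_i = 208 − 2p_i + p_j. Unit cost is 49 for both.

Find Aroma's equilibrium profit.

Aroma's profit: π = (p_{Aroma} − 49)(208 − 2p_{Aroma} + p_{Brew}).
∂π/∂p_{Aroma} = 306 − 4p_{Aroma} + p_{Brew} = 0 ⇒ p_{Aroma} = 76.5 + 0.25p_{Brew}.
The game is symmetric, so in equilibrium p_{Brew} = p_{Aroma}: the reaction function gives 0.75p_{Aroma} = 76.5, hence p_{Aroma} = 102.
q_{Aroma} = 208 − 2·102 + 102 = 106.
Profit = (102 − 49)·106 = 5618.

5618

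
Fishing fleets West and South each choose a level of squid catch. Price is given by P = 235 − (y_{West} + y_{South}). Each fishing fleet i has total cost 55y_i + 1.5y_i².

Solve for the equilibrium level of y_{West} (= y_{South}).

30

Fishing fleet West's profit: π = y_{West}(235 − (y_{West} + y_{South})) − 55y_{West} − 1.5y_{West}².
∂π/∂y_{West} = 180 − 5y_{West} − y_{South} = 0, so y_{West} = 36 − 0.2y_{South}.
Setting y_{West} = y_{South} in the reaction function: y_{West} = 36 − 0.2y_{West}, so y_{West} = 36 / 1.2 = 30.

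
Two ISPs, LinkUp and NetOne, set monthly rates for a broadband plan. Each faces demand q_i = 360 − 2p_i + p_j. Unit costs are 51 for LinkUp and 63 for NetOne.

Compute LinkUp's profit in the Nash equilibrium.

LinkUp's profit: π = (p_{LinkUp} − 51)(360 − 2p_{LinkUp} + p_{NetOne}).
∂π/∂p_{LinkUp} = 462 − 4p_{LinkUp} + p_{NetOne} = 0 ⇒ p_{LinkUp} = 115.5 + 0.25p_{NetOne}.
Similarly p_{NetOne} = 121.5 + 0.25p_{LinkUp}.
Solving the two reaction functions simultaneously: (1 − (0.25)(0.25))p_{LinkUp} = 115.5 + 0.25·121.5, so 0.9375p_{LinkUp} = 145.875 and p_{LinkUp} = 155.6.
Then p_{NetOne} = 121.5 + 0.25·155.6 = 160.4.
q_{LinkUp} = 360 − 2·155.6 + 160.4 = 209.2.
Profit = (155.6 − 51)·209.2 = 21882.32.

21882.32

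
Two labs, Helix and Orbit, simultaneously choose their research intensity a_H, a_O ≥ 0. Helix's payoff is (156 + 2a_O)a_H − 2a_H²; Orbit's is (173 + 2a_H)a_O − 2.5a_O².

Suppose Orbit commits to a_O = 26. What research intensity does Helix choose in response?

Expanding Helix's payoff: 156a_H + 2a_Oa_H − 2a_H².
∂π/∂a_H = 156 + 2a_O − 4a_H = 0, so a_H = 39 + 0.5a_O.
At a_O = 26: a_H = 39 + 0.5·26 = 52.

52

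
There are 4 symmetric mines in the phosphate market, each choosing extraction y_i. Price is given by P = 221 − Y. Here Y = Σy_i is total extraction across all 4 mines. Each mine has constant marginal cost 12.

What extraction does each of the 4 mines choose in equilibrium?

41.8

A representative mine's profit is π_i = y_i(221 − Y) − 12y_i, with Y = y_i + Σ_{j≠i} y_j.
First-order condition: 209 − 2y_i − Σ_{j≠i} y_j = 0.
Imposing symmetry (y_j = y for all j) turns Σ_{j≠i} y_j into 3y, so 209 = 5y and y = 41.8.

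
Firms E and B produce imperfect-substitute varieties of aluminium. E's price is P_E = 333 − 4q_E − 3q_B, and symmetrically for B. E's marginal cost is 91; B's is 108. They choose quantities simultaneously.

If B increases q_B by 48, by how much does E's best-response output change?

Firm E's profit: π = q_E(333 − 4q_E − 3q_B) − 91q_E.
∂π/∂q_E = 242 − 8q_E − 3q_B = 0 ⇒ q_E = 30.25 − 0.375q_B.
The reaction-function slope is −0.375, so a 48-unit rise in q_B moves q_E by −0.375 × 48 = −18. E's best response falls — the actions are strategic substitutes.

-18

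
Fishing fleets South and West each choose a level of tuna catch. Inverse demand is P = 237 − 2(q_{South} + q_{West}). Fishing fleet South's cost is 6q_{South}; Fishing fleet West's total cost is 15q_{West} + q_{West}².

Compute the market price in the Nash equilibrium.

100.2

Fishing fleet South's profit: π = q_{South}(237 − 2(q_{South} + q_{West})) − 6q_{South}.
∂π/∂q_{South} = 231 − 4q_{South} − 2q_{West} = 0, so q_{South} = 57.75 − 0.5q_{West}.
For West: ∂π/∂q_{West} = 222 − 6q_{West} − 2q_{South} = 0 ⇒ q_{West} = 37 − (1/3)q_{South}.
Solving the two reaction functions simultaneously: (1 − (−0.5)(−1/3))q_{South} = 57.75 − 0.5·37, so (5/6)q_{South} = 39.25 and q_{South} = 47.1.
Then q_{West} = 37 − (1/3)·47.1 = 21.3.
Equilibrium price: P = 237 − 2·68.4 = 100.2.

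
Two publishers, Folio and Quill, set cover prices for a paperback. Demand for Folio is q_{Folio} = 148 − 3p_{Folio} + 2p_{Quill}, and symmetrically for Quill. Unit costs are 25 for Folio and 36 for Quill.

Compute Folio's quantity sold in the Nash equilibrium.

98.4375

Folio's profit: π = (p_{Folio} − 25)(148 − 3p_{Folio} + 2p_{Quill}).
∂π/∂p_{Folio} = 223 − 6p_{Folio} + 2p_{Quill} = 0 ⇒ p_{Folio} = 223/6 + (1/3)p_{Quill}.
Similarly p_{Quill} = 128/3 + (1/3)p_{Folio}.
Plugging p_{Quill} into Folio's best response: p_{Folio} = 223/6 + (1/3)(128/3 + (1/3)p_{Folio}) ⇒ (8/9)p_{Folio} = 925/18, so p_{Folio} = 57.8125.
Then p_{Quill} = 128/3 + (1/3)·57.8125 = 61.9375.
q_{Folio} = 148 − 3·57.8125 + 2·61.9375 = 98.4375.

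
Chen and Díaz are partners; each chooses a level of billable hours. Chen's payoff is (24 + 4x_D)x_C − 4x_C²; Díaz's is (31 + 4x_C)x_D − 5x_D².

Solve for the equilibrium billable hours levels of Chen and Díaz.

5.6875, 5.375

Expanding Chen's payoff: 24x_C + 4x_Dx_C − 4x_C².
∂π/∂x_C = 24 + 4x_D − 8x_C = 0, so x_C = 3 + 0.5x_D.
Likewise for Díaz: x_D = 3.1 + 0.4x_C.
Plugging x_D into Chen's best response: x_C = 3 + 0.5(3.1 + 0.4x_C) ⇒ 0.8x_C = 4.55, so x_C = 5.6875.
Then x_D = 3.1 + 0.4·5.6875 = 5.375.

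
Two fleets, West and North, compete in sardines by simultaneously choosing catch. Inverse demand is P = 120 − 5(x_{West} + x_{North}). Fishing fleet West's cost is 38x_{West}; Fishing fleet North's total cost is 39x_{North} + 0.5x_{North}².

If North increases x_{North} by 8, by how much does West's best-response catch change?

Fishing fleet West's profit: π = x_{West}(120 − 5(x_{West} + x_{North})) − 38x_{West}.
∂π/∂x_{West} = 82 − 10x_{West} − 5x_{North} = 0, so x_{West} = 8.2 − 0.5x_{North}.
The reaction-function slope is −0.5, so an 8-unit rise in x_{North} moves x_{West} by −0.5 × 8 = −4. West's best response falls — the actions are strategic substitutes.

-4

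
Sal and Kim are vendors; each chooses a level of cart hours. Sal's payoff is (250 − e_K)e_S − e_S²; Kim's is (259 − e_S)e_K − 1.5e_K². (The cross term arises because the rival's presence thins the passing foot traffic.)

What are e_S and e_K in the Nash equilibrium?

Expanding Sal's payoff: 250e_S − e_Ke_S − e_S².
∂π/∂e_S = 250 − e_K − 2e_S = 0, so e_S = 125 − 0.5e_K.
Likewise for Kim: e_K = 259/3 − (1/3)e_S.
Substituting the second reaction function into the first: e_S = 125 − 0.5(259/3 − (1/3)e_S), which gives (5/6)e_S = 491/6 ⇒ e_S = 98.2.
Then e_K = 259/3 − (1/3)·98.2 = 53.6.

98.2, 53.6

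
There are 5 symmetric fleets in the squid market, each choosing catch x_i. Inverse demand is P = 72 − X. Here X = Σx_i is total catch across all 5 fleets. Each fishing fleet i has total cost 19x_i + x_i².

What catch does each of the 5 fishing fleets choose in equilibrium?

6.625

A representative fishing fleet's profit is π_i = x_i(72 − X) − 19x_i − x_i², with X = x_i + Σ_{j≠i} x_j.
First-order condition: 53 − 4x_i − Σ_{j≠i} x_j = 0.
Imposing symmetry (x_j = x for all j) turns Σ_{j≠i} x_j into 4x, so 53 = 8x and x = 6.625.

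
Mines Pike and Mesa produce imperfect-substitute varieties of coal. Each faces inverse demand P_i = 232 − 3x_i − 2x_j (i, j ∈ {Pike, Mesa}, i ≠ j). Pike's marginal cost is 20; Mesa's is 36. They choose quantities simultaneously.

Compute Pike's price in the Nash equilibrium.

Mine Pike's profit: π = x_{Pike}(232 − 3x_{Pike} − 2x_{Mesa}) − 20x_{Pike}.
∂π/∂x_{Pike} = 212 − 6x_{Pike} − 2x_{Mesa} = 0 ⇒ x_{Pike} = 106/3 − (1/3)x_{Mesa}.
Similarly x_{Mesa} = 98/3 − (1/3)x_{Pike}.
Solving the two reaction functions simultaneously: (1 − (−1/3)(−1/3))x_{Pike} = 106/3 − (1/3)·(98/3), so (8/9)x_{Pike} = 220/9 and x_{Pike} = 27.5.
Then x_{Mesa} = 98/3 − (1/3)·27.5 = 23.5.
P_{Pike} = 232 − 3·27.5 − 2·23.5 = 102.5.

102.5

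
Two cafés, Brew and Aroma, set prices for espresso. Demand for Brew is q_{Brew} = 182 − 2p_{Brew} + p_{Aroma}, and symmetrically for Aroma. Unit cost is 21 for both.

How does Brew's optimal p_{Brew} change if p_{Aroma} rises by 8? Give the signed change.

Brew's profit: π = (p_{Brew} − 21)(182 − 2p_{Brew} + p_{Aroma}).
∂π/∂p_{Brew} = 224 − 4p_{Brew} + p_{Aroma} = 0 ⇒ p_{Brew} = 56 + 0.25p_{Aroma}.
The reaction-function slope is 0.25, so an 8-unit rise in p_{Aroma} moves p_{Brew} by 0.25 × 8 = 2. Brew's best response rises — the actions are strategic complements.

2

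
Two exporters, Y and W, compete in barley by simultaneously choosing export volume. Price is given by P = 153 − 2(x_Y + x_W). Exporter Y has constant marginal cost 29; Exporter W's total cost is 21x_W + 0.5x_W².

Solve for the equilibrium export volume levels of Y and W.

22.25, 17.5

Exporter Y's profit: π = x_Y(153 − 2(x_Y + x_W)) − 29x_Y.
∂π/∂x_Y = 124 − 4x_Y − 2x_W = 0, so x_Y = 31 − 0.5x_W.
For W: ∂π/∂x_W = 132 − 5x_W − 2x_Y = 0 ⇒ x_W = 26.4 − 0.4x_Y.
Plugging x_W into Y's best response: x_Y = 31 − 0.5(26.4 − 0.4x_Y) ⇒ 0.8x_Y = 17.8, so x_Y = 22.25.
Then x_W = 26.4 − 0.4·22.25 = 17.5.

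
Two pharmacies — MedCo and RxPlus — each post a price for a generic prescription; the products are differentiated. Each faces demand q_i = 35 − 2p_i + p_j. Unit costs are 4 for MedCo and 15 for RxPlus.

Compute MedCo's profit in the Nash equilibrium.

278.48

MedCo's profit: π = (p_{MedCo} − 4)(35 − 2p_{MedCo} + p_{RxPlus}).
∂π/∂p_{MedCo} = 43 − 4p_{MedCo} + p_{RxPlus} = 0 ⇒ p_{MedCo} = 10.75 + 0.25p_{RxPlus}.
Similarly p_{RxPlus} = 16.25 + 0.25p_{MedCo}.
Substituting the second reaction function into the first: p_{MedCo} = 10.75 + 0.25(16.25 + 0.25p_{MedCo}), which gives 0.9375p_{MedCo} = 14.8125 ⇒ p_{MedCo} = 15.8.
Then p_{RxPlus} = 16.25 + 0.25·15.8 = 20.2.
q_{MedCo} = 35 − 2·15.8 + 20.2 = 23.6.
Profit = (15.8 − 4)·23.6 = 278.48.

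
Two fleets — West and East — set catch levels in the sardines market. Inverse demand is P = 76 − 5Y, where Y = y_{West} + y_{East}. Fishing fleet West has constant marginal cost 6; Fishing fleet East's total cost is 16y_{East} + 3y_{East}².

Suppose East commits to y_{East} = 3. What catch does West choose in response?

5.5

Fishing fleet West's profit: π = y_{West}(76 − 5(y_{West} + y_{East})) − 6y_{West}.
∂π/∂y_{West} = 70 − 10y_{West} − 5y_{East} = 0, so y_{West} = 7 − 0.5y_{East}.
At y_{East} = 3: y_{West} = 7 − 0.5·3 = 5.5.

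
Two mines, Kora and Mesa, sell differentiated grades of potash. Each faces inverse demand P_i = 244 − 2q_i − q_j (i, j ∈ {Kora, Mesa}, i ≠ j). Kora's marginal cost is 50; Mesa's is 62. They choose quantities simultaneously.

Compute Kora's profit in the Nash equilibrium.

3136.32

Mine Kora's profit: π = q_{Kora}(244 − 2q_{Kora} − q_{Mesa}) − 50q_{Kora}.
∂π/∂q_{Kora} = 194 − 4q_{Kora} − q_{Mesa} = 0 ⇒ q_{Kora} = 48.5 − 0.25q_{Mesa}.
Similarly q_{Mesa} = 45.5 − 0.25q_{Kora}.
Plugging q_{Mesa} into Kora's best response: q_{Kora} = 48.5 − 0.25(45.5 − 0.25q_{Kora}) ⇒ 0.9375q_{Kora} = 37.125, so q_{Kora} = 39.6.
Then q_{Mesa} = 45.5 − 0.25·39.6 = 35.6.
P_{Kora} = 244 − 2·39.6 − 35.6 = 129.2.
Profit = (129.2 − 50)·39.6 = 3136.32.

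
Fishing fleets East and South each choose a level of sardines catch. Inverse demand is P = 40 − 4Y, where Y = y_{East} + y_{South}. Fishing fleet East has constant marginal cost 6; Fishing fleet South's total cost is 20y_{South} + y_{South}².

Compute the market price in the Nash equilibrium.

Fishing fleet East's profit: π = y_{East}(40 − 4(y_{East} + y_{South})) − 6y_{East}.
∂π/∂y_{East} = 34 − 8y_{East} − 4y_{South} = 0, so y_{East} = 4.25 − 0.5y_{South}.
For South: ∂π/∂y_{South} = 20 − 10y_{South} − 4y_{East} = 0 ⇒ y_{South} = 2 − 0.4y_{East}.
Solving the two reaction functions simultaneously: (1 − (−0.5)(−0.4))y_{East} = 4.25 − 0.5·2, so 0.8y_{East} = 3.25 and y_{East} = 4.0625.
Then y_{South} = 2 − 0.4·4.0625 = 0.375.
Equilibrium price: P = 40 − 4·4.4375 = 22.25.

22.25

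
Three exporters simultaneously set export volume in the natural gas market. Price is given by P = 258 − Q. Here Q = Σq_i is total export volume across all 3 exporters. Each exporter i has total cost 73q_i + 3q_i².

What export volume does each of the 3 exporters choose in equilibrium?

18.5

A representative exporter's profit is π_i = q_i(258 − Q) − 73q_i − 3q_i², with Q = q_i + Σ_{j≠i} q_j.
First-order condition: 185 − 8q_i − Σ_{j≠i} q_j = 0.
Imposing symmetry (q_j = q for all j) turns Σ_{j≠i} q_j into 2q, so 185 = 10q and q = 18.5.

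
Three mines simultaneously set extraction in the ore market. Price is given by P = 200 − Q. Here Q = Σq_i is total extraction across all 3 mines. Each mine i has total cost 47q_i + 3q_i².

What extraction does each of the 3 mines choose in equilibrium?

A representative mine's profit is π_i = q_i(200 − Q) − 47q_i − 3q_i², with Q = q_i + Σ_{j≠i} q_j.
First-order condition: 153 − 8q_i − Σ_{j≠i} q_j = 0.
With identical mines, set every q_j = q: then 153 − 8q − 2q = 0, i.e. q = 153/10 = 15.3.

15.3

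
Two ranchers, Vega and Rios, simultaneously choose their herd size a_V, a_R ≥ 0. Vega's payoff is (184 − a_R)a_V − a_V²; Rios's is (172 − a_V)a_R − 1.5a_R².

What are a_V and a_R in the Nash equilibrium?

Expanding Vega's payoff: 184a_V − a_Ra_V − a_V².
∂π/∂a_V = 184 − a_R − 2a_V = 0, so a_V = 92 − 0.5a_R.
Likewise for Rios: a_R = 172/3 − (1/3)a_V.
Solving the two reaction functions simultaneously: (1 − (−0.5)(−1/3))a_V = 92 − 0.5·(172/3), so (5/6)a_V = 190/3 and a_V = 76.
Then a_R = 172/3 − (1/3)·76 = 32.

76, 32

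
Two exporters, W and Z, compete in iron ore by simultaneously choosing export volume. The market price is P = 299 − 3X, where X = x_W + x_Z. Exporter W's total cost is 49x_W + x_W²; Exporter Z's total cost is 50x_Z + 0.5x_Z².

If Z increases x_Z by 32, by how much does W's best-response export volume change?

-12

Exporter W's profit: π = x_W(299 − 3(x_W + x_Z)) − 49x_W − x_W².
∂π/∂x_W = 250 − 8x_W − 3x_Z = 0, so x_W = 31.25 − 0.375x_Z.
The reaction-function slope is −0.375, so a 32-unit rise in x_Z moves x_W by −0.375 × 32 = −12. W's best response falls — the actions are strategic substitutes.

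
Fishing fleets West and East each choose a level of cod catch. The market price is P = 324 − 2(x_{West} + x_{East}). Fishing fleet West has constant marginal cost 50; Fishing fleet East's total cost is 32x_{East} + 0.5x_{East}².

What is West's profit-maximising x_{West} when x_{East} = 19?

Fishing fleet West's profit: π = x_{West}(324 − 2(x_{West} + x_{East})) − 50x_{West}.
∂π/∂x_{West} = 274 − 4x_{West} − 2x_{East} = 0, so x_{West} = 68.5 − 0.5x_{East}.
At x_{East} = 19: x_{West} = 68.5 − 0.5·19 = 59.

59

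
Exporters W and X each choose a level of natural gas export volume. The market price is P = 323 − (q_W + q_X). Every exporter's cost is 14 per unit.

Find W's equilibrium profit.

Exporter W's profit: π = q_W(323 − (q_W + q_X)) − 14q_W.
∂π/∂q_W = 309 − 2q_W − q_X = 0, so q_W = 154.5 − 0.5q_X.
By symmetry q_X = q_W; substituting into the reaction function, 1.5q_W = 154.5 and q_W = 103.
Price P = 323 − 206 = 117.
W's profit: (117 − 14)·103 = 10609.

10609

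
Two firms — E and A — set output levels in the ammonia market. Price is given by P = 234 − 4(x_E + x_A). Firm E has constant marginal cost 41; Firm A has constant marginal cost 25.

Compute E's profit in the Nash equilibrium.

Firm E's profit: π = x_E(234 − 4(x_E + x_A)) − 41x_E.
∂π/∂x_E = 193 − 8x_E − 4x_A = 0, so x_E = 24.125 − 0.5x_A.
By the same steps for A: x_A = 26.125 − 0.5x_E.
Solving the two reaction functions simultaneously: (1 − (−0.5)(−0.5))x_E = 24.125 − 0.5·26.125, so 0.75x_E = 11.0625 and x_E = 14.75.
Then x_A = 26.125 − 0.5·14.75 = 18.75.
Price P = 234 − 4·33.5 = 100.
E's profit: (100 − 41)·14.75 = 870.25.

870.25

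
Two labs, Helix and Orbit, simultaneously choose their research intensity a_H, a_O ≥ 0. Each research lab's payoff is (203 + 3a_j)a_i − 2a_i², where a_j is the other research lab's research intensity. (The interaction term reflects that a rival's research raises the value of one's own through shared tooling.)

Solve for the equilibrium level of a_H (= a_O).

203

Helix's payoff is (203 + 3a_O)a_H − 2a_H².
∂π/∂a_H = 203 + 3a_O − 4a_H = 0, so a_H = 50.75 + 0.75a_O.
Setting a_H = a_O in the reaction function: a_H = 50.75 + 0.75a_H, so a_H = 50.75 / 0.25 = 203.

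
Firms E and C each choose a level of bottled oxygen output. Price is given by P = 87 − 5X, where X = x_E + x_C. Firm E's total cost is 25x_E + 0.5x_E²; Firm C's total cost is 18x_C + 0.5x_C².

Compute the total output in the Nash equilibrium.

8.1875

Firm E's profit: π = x_E(87 − 5(x_E + x_C)) − 25x_E − 0.5x_E².
∂π/∂x_E = 62 − 11x_E − 5x_C = 0, so x_E = 62/11 − (5/11)x_C.
By the same steps for C: x_C = 69/11 − (5/11)x_E.
Substituting the second reaction function into the first: x_E = 62/11 − (5/11)(69/11 − (5/11)x_E), which gives (96/121)x_E = 337/121 ⇒ x_E = 337/96.
Then x_C = 69/11 − (5/11)·(337/96) = 449/96.
Total output: 337/96 + 449/96 = 8.1875.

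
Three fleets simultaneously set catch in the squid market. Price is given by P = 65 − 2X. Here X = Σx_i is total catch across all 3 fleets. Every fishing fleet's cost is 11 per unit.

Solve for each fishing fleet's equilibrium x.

A representative fishing fleet's profit is π_i = x_i(65 − 2X) − 11x_i, with X = x_i + Σ_{j≠i} x_j.
First-order condition: 54 − 4x_i − 2Σ_{j≠i} x_j = 0.
In a symmetric equilibrium every fishing fleet chooses the same x, so Σ_{j≠i} x_j = 2x. The condition becomes 54 − 8x = 0, giving x = 54/8 = 6.75.

6.75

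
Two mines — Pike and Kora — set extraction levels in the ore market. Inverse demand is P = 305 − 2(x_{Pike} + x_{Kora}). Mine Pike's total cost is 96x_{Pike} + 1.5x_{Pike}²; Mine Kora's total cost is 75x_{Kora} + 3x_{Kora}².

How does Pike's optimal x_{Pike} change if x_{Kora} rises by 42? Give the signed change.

-12

Mine Pike's profit: π = x_{Pike}(305 − 2(x_{Pike} + x_{Kora})) − 96x_{Pike} − 1.5x_{Pike}².
∂π/∂x_{Pike} = 209 − 7x_{Pike} − 2x_{Kora} = 0, so x_{Pike} = 209/7 − (2/7)x_{Kora}.
The reaction-function slope is −2/7, so a 42-unit rise in x_{Kora} moves x_{Pike} by −2/7 × 42 = −12. Pike's best response falls — the actions are strategic substitutes.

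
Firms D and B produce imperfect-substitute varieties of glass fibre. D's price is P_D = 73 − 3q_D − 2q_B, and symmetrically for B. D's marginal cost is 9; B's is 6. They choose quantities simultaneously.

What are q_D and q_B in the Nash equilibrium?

Firm D's profit: π = q_D(73 − 3q_D − 2q_B) − 9q_D.
∂π/∂q_D = 64 − 6q_D − 2q_B = 0 ⇒ q_D = 32/3 − (1/3)q_B.
Similarly q_B = 67/6 − (1/3)q_D.
Solving the two reaction functions simultaneously: (1 − (−1/3)(−1/3))q_D = 32/3 − (1/3)·(67/6), so (8/9)q_D = 125/18 and q_D = 7.8125.
Then q_B = 67/6 − (1/3)·7.8125 = 8.5625.

7.8125, 8.5625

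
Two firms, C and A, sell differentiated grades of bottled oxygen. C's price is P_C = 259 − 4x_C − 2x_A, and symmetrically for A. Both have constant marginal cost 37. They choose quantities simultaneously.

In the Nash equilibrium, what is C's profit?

1971.36

Firm C's profit: π = x_C(259 − 4x_C − 2x_A) − 37x_C.
∂π/∂x_C = 222 − 8x_C − 2x_A = 0 ⇒ x_C = 27.75 − 0.25x_A.
Setting x_C = x_A in the reaction function: x_C = 27.75 − 0.25x_C, so x_C = 27.75 / 1.25 = 22.2.
P_C = 259 − 4·22.2 − 2·22.2 = 125.8.
Profit = (125.8 − 37)·22.2 = 1971.36.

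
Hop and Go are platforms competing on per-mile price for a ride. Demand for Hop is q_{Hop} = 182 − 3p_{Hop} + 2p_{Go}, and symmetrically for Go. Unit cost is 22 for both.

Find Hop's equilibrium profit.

Hop's profit: π = (p_{Hop} − 22)(182 − 3p_{Hop} + 2p_{Go}).
∂π/∂p_{Hop} = 248 − 6p_{Hop} + 2p_{Go} = 0 ⇒ p_{Hop} = 124/3 + (1/3)p_{Go}.
By symmetry p_{Go} = p_{Hop}; substituting into the reaction function, (2/3)p_{Hop} = 124/3 and p_{Hop} = 62.
q_{Hop} = 182 − 3·62 + 2·62 = 120.
Profit = (62 − 22)·120 = 4800.

4800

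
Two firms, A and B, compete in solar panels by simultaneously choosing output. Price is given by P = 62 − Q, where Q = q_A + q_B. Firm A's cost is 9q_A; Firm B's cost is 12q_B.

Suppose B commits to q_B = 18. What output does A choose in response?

Firm A's profit: π = q_A(62 − (q_A + q_B)) − 9q_A.
∂π/∂q_A = 53 − 2q_A − q_B = 0, so q_A = 26.5 − 0.5q_B.
At q_B = 18: q_A = 26.5 − 0.5·18 = 17.5.

17.5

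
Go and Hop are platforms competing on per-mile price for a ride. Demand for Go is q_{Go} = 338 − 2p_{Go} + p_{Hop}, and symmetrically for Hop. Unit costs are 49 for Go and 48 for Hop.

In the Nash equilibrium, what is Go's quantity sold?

Go's profit: π = (p_{Go} − 49)(338 − 2p_{Go} + p_{Hop}).
∂π/∂p_{Go} = 436 − 4p_{Go} + p_{Hop} = 0 ⇒ p_{Go} = 109 + 0.25p_{Hop}.
Similarly p_{Hop} = 108.5 + 0.25p_{Go}.
Substituting the second reaction function into the first: p_{Go} = 109 + 0.25(108.5 + 0.25p_{Go}), which gives 0.9375p_{Go} = 136.125 ⇒ p_{Go} = 145.2.
Then p_{Hop} = 108.5 + 0.25·145.2 = 144.8.
q_{Go} = 338 − 2·145.2 + 144.8 = 192.4.

192.4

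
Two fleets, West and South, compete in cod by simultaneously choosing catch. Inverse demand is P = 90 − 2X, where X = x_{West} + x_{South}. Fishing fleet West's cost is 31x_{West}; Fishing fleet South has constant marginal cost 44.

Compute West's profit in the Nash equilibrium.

Fishing fleet West's profit: π = x_{West}(90 − 2(x_{West} + x_{South})) − 31x_{West}.
∂π/∂x_{West} = 59 − 4x_{West} − 2x_{South} = 0, so x_{West} = 14.75 − 0.5x_{South}.
By the same steps for South: x_{South} = 11.5 − 0.5x_{West}.
Solving the two reaction functions simultaneously: (1 − (−0.5)(−0.5))x_{West} = 14.75 − 0.5·11.5, so 0.75x_{West} = 9 and x_{West} = 12.
Then x_{South} = 11.5 − 0.5·12 = 5.5.
Price P = 90 − 2·17.5 = 55.
West's profit: (55 − 31)·12 = 288.

288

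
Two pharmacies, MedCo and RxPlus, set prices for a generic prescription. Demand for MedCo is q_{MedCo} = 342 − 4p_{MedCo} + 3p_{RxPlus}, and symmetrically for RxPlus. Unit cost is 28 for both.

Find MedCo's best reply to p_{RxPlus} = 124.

103.25

MedCo's profit: π = (p_{MedCo} − 28)(342 − 4p_{MedCo} + 3p_{RxPlus}).
∂π/∂p_{MedCo} = 454 − 8p_{MedCo} + 3p_{RxPlus} = 0 ⇒ p_{MedCo} = 56.75 + 0.375p_{RxPlus}.
At p_{RxPlus} = 124: p_{MedCo} = 56.75 + 0.375·124 = 103.25.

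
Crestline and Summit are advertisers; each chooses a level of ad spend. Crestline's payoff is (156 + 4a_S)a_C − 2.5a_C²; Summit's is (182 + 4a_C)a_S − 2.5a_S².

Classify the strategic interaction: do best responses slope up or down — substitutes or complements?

Expanding Crestline's payoff: 156a_C + 4a_Sa_C − 2.5a_C².
∂π/∂a_C = 156 + 4a_S − 5a_C = 0, so a_C = 31.2 + 0.8a_S.
The best-response slope da_C/da_S = 0.8 > 0: the reaction function is upward-sloping, so the choices are strategic complements.

strategic complements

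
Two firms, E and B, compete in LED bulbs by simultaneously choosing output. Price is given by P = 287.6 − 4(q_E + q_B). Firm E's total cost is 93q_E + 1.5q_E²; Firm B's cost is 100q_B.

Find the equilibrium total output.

29.05

Firm E's profit: π = q_E(287.6 − 4(q_E + q_B)) − 93q_E − 1.5q_E².
∂π/∂q_E = 194.6 − 11q_E − 4q_B = 0, so q_E = 973/55 − (4/11)q_B.
For B: ∂π/∂q_B = 187.6 − 8q_B − 4q_E = 0 ⇒ q_B = 23.45 − 0.5q_E.
Substituting the second reaction function into the first: q_E = 973/55 − (4/11)(23.45 − 0.5q_E), which gives (9/11)q_E = 504/55 ⇒ q_E = 11.2.
Then q_B = 23.45 − 0.5·11.2 = 17.85.
Total output: 11.2 + 17.85 = 29.05.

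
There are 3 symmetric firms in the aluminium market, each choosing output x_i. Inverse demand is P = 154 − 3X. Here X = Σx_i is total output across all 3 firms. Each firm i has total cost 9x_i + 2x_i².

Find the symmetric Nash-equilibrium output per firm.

A representative firm's profit is π_i = x_i(154 − 3X) − 9x_i − 2x_i², with X = x_i + Σ_{j≠i} x_j.
First-order condition: 145 − 10x_i − 3Σ_{j≠i} x_j = 0.
With identical firms, set every x_j = x: then 145 − 10x − 6x = 0, i.e. x = 145/16 = 9.0625.

9.0625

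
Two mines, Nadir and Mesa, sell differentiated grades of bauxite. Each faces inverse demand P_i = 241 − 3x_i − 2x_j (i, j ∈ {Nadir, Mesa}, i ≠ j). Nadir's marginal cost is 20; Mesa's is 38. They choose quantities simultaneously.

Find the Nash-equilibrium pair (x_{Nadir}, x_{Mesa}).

Mine Nadir's profit: π = x_{Nadir}(241 − 3x_{Nadir} − 2x_{Mesa}) − 20x_{Nadir}.
∂π/∂x_{Nadir} = 221 − 6x_{Nadir} − 2x_{Mesa} = 0 ⇒ x_{Nadir} = 221/6 − (1/3)x_{Mesa}.
Similarly x_{Mesa} = 203/6 − (1/3)x_{Nadir}.
Plugging x_{Mesa} into Nadir's best response: x_{Nadir} = 221/6 − (1/3)(203/6 − (1/3)x_{Nadir}) ⇒ (8/9)x_{Nadir} = 230/9, so x_{Nadir} = 28.75.
Then x_{Mesa} = 203/6 − (1/3)·28.75 = 24.25.

28.75, 24.25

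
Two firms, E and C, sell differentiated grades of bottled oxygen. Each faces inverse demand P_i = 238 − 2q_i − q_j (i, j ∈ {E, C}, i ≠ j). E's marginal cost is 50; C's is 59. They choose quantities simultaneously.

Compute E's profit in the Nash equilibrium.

2918.48

Firm E's profit: π = q_E(238 − 2q_E − q_C) − 50q_E.
∂π/∂q_E = 188 − 4q_E − q_C = 0 ⇒ q_E = 47 − 0.25q_C.
Similarly q_C = 44.75 − 0.25q_E.
Substituting the second reaction function into the first: q_E = 47 − 0.25(44.75 − 0.25q_E), which gives 0.9375q_E = 35.8125 ⇒ q_E = 38.2.
Then q_C = 44.75 − 0.25·38.2 = 35.2.
P_E = 238 − 2·38.2 − 35.2 = 126.4.
Profit = (126.4 − 50)·38.2 = 2918.48.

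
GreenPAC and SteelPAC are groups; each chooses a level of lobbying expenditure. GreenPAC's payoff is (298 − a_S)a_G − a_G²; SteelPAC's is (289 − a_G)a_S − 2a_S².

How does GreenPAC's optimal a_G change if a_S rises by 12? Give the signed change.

Expanding GreenPAC's payoff: 298a_G − a_Sa_G − a_G².
∂π/∂a_G = 298 − a_S − 2a_G = 0, so a_G = 149 − 0.5a_S.
The reaction-function slope is −0.5, so a 12-unit rise in a_S moves a_G by −0.5 × 12 = −6. GreenPAC's best response falls — the actions are strategic substitutes.

-6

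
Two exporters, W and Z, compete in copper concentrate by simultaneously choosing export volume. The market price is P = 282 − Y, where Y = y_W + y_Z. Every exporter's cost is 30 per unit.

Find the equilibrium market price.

114

Exporter W's profit: π = y_W(282 − (y_W + y_Z)) − 30y_W.
∂π/∂y_W = 252 − 2y_W − y_Z = 0, so y_W = 126 − 0.5y_Z.
The game is symmetric, so in equilibrium y_Z = y_W: the reaction function gives 1.5y_W = 126, hence y_W = 84.
Equilibrium price: P = 282 − 168 = 114.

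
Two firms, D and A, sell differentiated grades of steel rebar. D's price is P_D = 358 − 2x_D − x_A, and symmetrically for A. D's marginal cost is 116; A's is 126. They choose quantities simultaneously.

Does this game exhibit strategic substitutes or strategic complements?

strategic substitutes

Firm D's profit: π = x_D(358 − 2x_D − x_A) − 116x_D.
∂π/∂x_D = 242 − 4x_D − x_A = 0 ⇒ x_D = 60.5 − 0.25x_A.
The best-response slope dx_D/dx_A = −0.25 < 0: the reaction function is downward-sloping, so the choices are strategic substitutes.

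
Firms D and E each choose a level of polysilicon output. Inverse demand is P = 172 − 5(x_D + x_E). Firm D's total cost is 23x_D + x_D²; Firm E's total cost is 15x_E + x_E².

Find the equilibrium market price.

82

Firm D's profit: π = x_D(172 − 5(x_D + x_E)) − 23x_D − x_D².
∂π/∂x_D = 149 − 12x_D − 5x_E = 0, so x_D = 149/12 − (5/12)x_E.
By the same steps for E: x_E = 157/12 − (5/12)x_D.
Plugging x_E into D's best response: x_D = 149/12 − (5/12)(157/12 − (5/12)x_D) ⇒ (119/144)x_D = 1003/144, so x_D = 59/7.
Then x_E = 157/12 − (5/12)·(59/7) = 67/7.
Equilibrium price: P = 172 − 5·18 = 82.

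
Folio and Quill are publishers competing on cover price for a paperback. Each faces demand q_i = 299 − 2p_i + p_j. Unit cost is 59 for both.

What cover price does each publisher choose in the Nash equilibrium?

Folio's profit: π = (p_{Folio} − 59)(299 − 2p_{Folio} + p_{Quill}).
∂π/∂p_{Folio} = 417 − 4p_{Folio} + p_{Quill} = 0 ⇒ p_{Folio} = 104.25 + 0.25p_{Quill}.
Setting p_{Folio} = p_{Quill} in the reaction function: p_{Folio} = 104.25 + 0.25p_{Folio}, so p_{Folio} = 104.25 / 0.75 = 139.

139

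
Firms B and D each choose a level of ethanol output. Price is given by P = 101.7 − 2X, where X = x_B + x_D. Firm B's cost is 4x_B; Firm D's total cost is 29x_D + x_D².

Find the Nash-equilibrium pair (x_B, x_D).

22.04, 4.77

Firm B's profit: π = x_B(101.7 − 2(x_B + x_D)) − 4x_B.
∂π/∂x_B = 97.7 − 4x_B − 2x_D = 0, so x_B = 24.425 − 0.5x_D.
For D: ∂π/∂x_D = 72.7 − 6x_D − 2x_B = 0 ⇒ x_D = 727/60 − (1/3)x_B.
Plugging x_D into B's best response: x_B = 24.425 − 0.5(727/60 − (1/3)x_B) ⇒ (5/6)x_B = 551/30, so x_B = 22.04.
Then x_D = 727/60 − (1/3)·22.04 = 4.77.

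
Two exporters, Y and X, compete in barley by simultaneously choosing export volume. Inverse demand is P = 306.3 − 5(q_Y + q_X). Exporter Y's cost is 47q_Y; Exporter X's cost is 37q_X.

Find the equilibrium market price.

Exporter Y's profit: π = q_Y(306.3 − 5(q_Y + q_X)) − 47q_Y.
∂π/∂q_Y = 259.3 − 10q_Y − 5q_X = 0, so q_Y = 25.93 − 0.5q_X.
By the same steps for X: q_X = 26.93 − 0.5q_Y.
Substituting the second reaction function into the first: q_Y = 25.93 − 0.5(26.93 − 0.5q_Y), which gives 0.75q_Y = 12.465 ⇒ q_Y = 16.62.
Then q_X = 26.93 − 0.5·16.62 = 18.62.
Equilibrium price: P = 306.3 − 5·35.24 = 130.1.

130.1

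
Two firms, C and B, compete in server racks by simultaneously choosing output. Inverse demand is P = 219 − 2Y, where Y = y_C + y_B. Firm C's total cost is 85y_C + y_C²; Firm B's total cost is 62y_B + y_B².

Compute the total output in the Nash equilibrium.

Firm C's profit: π = y_C(219 − 2(y_C + y_B)) − 85y_C − y_C².
∂π/∂y_C = 134 − 6y_C − 2y_B = 0, so y_C = 67/3 − (1/3)y_B.
By the same steps for B: y_B = 157/6 − (1/3)y_C.
Solving the two reaction functions simultaneously: (1 − (−1/3)(−1/3))y_C = 67/3 − (1/3)·(157/6), so (8/9)y_C = 245/18 and y_C = 15.3125.
Then y_B = 157/6 − (1/3)·15.3125 = 21.0625.
Total output: 15.3125 + 21.0625 = 36.375.

36.375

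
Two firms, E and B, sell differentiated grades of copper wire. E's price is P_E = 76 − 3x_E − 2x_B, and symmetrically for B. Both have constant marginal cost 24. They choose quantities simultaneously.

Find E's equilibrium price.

43.5

Firm E's profit: π = x_E(76 − 3x_E − 2x_B) − 24x_E.
∂π/∂x_E = 52 − 6x_E − 2x_B = 0 ⇒ x_E = 26/3 − (1/3)x_B.
By symmetry x_B = x_E; substituting into the reaction function, (4/3)x_E = 26/3 and x_E = 6.5.
P_E = 76 − 3·6.5 − 2·6.5 = 43.5.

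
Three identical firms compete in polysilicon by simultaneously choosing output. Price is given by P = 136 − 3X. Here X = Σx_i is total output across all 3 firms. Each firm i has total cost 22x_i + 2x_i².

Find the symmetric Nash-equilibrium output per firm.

A representative firm's profit is π_i = x_i(136 − 3X) − 22x_i − 2x_i², with X = x_i + Σ_{j≠i} x_j.
First-order condition: 114 − 10x_i − 3Σ_{j≠i} x_j = 0.
In a symmetric equilibrium every firm chooses the same x, so Σ_{j≠i} x_j = 2x. The condition becomes 114 − 16x = 0, giving x = 114/16 = 7.125.

7.125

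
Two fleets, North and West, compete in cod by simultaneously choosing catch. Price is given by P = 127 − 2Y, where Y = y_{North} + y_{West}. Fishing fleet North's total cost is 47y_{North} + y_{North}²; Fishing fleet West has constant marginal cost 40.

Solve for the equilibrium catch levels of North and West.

7.3, 18.1

Fishing fleet North's profit: π = y_{North}(127 − 2(y_{North} + y_{West})) − 47y_{North} − y_{North}².
∂π/∂y_{North} = 80 − 6y_{North} − 2y_{West} = 0, so y_{North} = 40/3 − (1/3)y_{West}.
For West: ∂π/∂y_{West} = 87 − 4y_{West} − 2y_{North} = 0 ⇒ y_{West} = 21.75 − 0.5y_{North}.
Substituting the second reaction function into the first: y_{North} = 40/3 − (1/3)(21.75 − 0.5y_{North}), which gives (5/6)y_{North} = 73/12 ⇒ y_{North} = 7.3.
Then y_{West} = 21.75 − 0.5·7.3 = 18.1.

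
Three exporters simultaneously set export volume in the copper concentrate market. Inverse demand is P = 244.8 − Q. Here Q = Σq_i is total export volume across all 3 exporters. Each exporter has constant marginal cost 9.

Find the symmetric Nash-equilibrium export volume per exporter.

58.95

A representative exporter's profit is π_i = q_i(244.8 − Q) − 9q_i, with Q = q_i + Σ_{j≠i} q_j.
First-order condition: 235.8 − 2q_i − Σ_{j≠i} q_j = 0.
With identical exporters, set every q_j = q: then 235.8 − 2q − 2q = 0, i.e. q = 235.8/4 = 58.95.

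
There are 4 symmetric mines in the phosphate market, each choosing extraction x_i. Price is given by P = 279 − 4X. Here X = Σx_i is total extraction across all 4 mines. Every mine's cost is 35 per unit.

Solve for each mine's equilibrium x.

12.2

A representative mine's profit is π_i = x_i(279 − 4X) − 35x_i, with X = x_i + Σ_{j≠i} x_j.
First-order condition: 244 − 8x_i − 4Σ_{j≠i} x_j = 0.
Imposing symmetry (x_j = x for all j) turns Σ_{j≠i} x_j into 3x, so 244 = 20x and x = 12.2.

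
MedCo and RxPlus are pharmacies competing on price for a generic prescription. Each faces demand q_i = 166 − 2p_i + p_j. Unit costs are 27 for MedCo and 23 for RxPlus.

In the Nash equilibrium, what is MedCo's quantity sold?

MedCo's profit: π = (p_{MedCo} − 27)(166 − 2p_{MedCo} + p_{RxPlus}).
∂π/∂p_{MedCo} = 220 − 4p_{MedCo} + p_{RxPlus} = 0 ⇒ p_{MedCo} = 55 + 0.25p_{RxPlus}.
Similarly p_{RxPlus} = 53 + 0.25p_{MedCo}.
Plugging p_{RxPlus} into MedCo's best response: p_{MedCo} = 55 + 0.25(53 + 0.25p_{MedCo}) ⇒ 0.9375p_{MedCo} = 68.25, so p_{MedCo} = 72.8.
Then p_{RxPlus} = 53 + 0.25·72.8 = 71.2.
q_{MedCo} = 166 − 2·72.8 + 71.2 = 91.6.

91.6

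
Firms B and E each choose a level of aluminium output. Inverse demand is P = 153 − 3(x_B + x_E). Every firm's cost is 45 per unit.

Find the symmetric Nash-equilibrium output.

12

Firm B's profit: π = x_B(153 − 3(x_B + x_E)) − 45x_B.
∂π/∂x_B = 108 − 6x_B − 3x_E = 0, so x_B = 18 − 0.5x_E.
The game is symmetric, so in equilibrium x_E = x_B: the reaction function gives 1.5x_B = 18, hence x_B = 12.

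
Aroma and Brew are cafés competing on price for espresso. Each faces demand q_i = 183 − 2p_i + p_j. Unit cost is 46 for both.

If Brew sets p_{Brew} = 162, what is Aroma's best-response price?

Aroma's profit: π = (p_{Aroma} − 46)(183 − 2p_{Aroma} + p_{Brew}).
∂π/∂p_{Aroma} = 275 − 4p_{Aroma} + p_{Brew} = 0 ⇒ p_{Aroma} = 68.75 + 0.25p_{Brew}.
At p_{Brew} = 162: p_{Aroma} = 68.75 + 0.25·162 = 109.25.

109.25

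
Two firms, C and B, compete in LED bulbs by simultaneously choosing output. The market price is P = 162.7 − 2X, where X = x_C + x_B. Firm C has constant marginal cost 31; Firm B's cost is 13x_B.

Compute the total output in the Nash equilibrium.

Firm C's profit: π = x_C(162.7 − 2(x_C + x_B)) − 31x_C.
∂π/∂x_C = 131.7 − 4x_C − 2x_B = 0, so x_C = 32.925 − 0.5x_B.
By the same steps for B: x_B = 37.425 − 0.5x_C.
Substituting the second reaction function into the first: x_C = 32.925 − 0.5(37.425 − 0.5x_C), which gives 0.75x_C = 14.2125 ⇒ x_C = 18.95.
Then x_B = 37.425 − 0.5·18.95 = 27.95.
Total output: 18.95 + 27.95 = 46.9.

46.9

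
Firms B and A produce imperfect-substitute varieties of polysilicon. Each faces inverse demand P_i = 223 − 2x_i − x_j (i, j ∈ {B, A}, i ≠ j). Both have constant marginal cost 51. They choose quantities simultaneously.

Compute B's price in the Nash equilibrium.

119.8

Firm B's profit: π = x_B(223 − 2x_B − x_A) − 51x_B.
∂π/∂x_B = 172 − 4x_B − x_A = 0 ⇒ x_B = 43 − 0.25x_A.
By symmetry x_A = x_B; substituting into the reaction function, 1.25x_B = 43 and x_B = 34.4.
P_B = 223 − 2·34.4 − 34.4 = 119.8.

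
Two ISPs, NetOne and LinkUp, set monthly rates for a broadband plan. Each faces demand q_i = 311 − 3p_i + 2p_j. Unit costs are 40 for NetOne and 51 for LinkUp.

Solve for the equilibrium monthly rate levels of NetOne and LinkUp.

NetOne's profit: π = (p_{NetOne} − 40)(311 − 3p_{NetOne} + 2p_{LinkUp}).
∂π/∂p_{NetOne} = 431 − 6p_{NetOne} + 2p_{LinkUp} = 0 ⇒ p_{NetOne} = 431/6 + (1/3)p_{LinkUp}.
Similarly p_{LinkUp} = 232/3 + (1/3)p_{NetOne}.
Solving the two reaction functions simultaneously: (1 − (1/3)(1/3))p_{NetOne} = 431/6 + (1/3)·(232/3), so (8/9)p_{NetOne} = 1757/18 and p_{NetOne} = 109.8125.
Then p_{LinkUp} = 232/3 + (1/3)·109.8125 = 113.9375.

109.8125, 113.9375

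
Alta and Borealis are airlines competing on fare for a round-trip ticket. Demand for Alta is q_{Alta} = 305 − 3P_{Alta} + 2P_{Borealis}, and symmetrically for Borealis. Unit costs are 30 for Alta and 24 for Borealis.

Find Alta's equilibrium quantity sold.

Alta's profit: π = (P_{Alta} − 30)(305 − 3P_{Alta} + 2P_{Borealis}).
∂π/∂P_{Alta} = 395 − 6P_{Alta} + 2P_{Borealis} = 0 ⇒ P_{Alta} = 395/6 + (1/3)P_{Borealis}.
Similarly P_{Borealis} = 377/6 + (1/3)P_{Alta}.
Solving the two reaction functions simultaneously: (1 − (1/3)(1/3))P_{Alta} = 395/6 + (1/3)·(377/6), so (8/9)P_{Alta} = 781/9 and P_{Alta} = 97.625.
Then P_{Borealis} = 377/6 + (1/3)·97.625 = 95.375.
q_{Alta} = 305 − 3·97.625 + 2·95.375 = 202.875.

202.875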